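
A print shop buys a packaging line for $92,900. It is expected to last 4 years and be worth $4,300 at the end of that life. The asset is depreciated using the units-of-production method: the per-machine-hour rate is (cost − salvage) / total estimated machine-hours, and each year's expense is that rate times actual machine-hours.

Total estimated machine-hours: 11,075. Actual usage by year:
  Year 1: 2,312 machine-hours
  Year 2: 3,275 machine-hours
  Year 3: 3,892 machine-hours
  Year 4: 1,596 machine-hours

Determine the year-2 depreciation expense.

$26,200

Depreciable base = $92,900 − $4,300 = $88,600.
Rate = $88,600 / 11,075 machine-hours = $8 per machine-hour.
Year 1: 2,312 × $8 = $18,496. Book value $74,404.
Year 2: 3,275 × $8 = $26,200. Book value $48,204.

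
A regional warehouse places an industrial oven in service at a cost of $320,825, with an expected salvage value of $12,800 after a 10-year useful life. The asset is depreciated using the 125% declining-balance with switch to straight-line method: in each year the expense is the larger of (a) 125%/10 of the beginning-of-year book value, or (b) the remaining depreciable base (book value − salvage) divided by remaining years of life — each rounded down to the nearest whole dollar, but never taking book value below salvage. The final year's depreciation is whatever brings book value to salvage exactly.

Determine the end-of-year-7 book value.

Depreciable base = $320,825 − $12,800 = $308,025.
Year 1: DB = ⌊$320,825 × 125%/10⌋ = $40,103; SL = ⌊$308,025/10⌋ = $30,802 → take DB $40,103. Book value $280,722.
Year 2: DB = ⌊$280,722 × 125%/10⌋ = $35,090; SL = ⌊$267,922/9⌋ = $29,769 → take DB $35,090. Book value $245,632.
Year 3: DB = ⌊$245,632 × 125%/10⌋ = $30,704; SL = ⌊$232,832/8⌋ = $29,104 → take DB $30,704. Book value $214,928.
Year 4: DB = ⌊$214,928 × 125%/10⌋ = $26,866; SL = ⌊$202,128/7⌋ = $28,875 → take SL $28,875. Book value $186,053.
Year 5: DB = ⌊$186,053 × 125%/10⌋ = $23,256; SL = ⌊$173,253/6⌋ = $28,875 → take SL $28,875. Book value $157,178.
Year 6: DB = ⌊$157,178 × 125%/10⌋ = $19,647; SL = ⌊$144,378/5⌋ = $28,875 → take SL $28,875. Book value $128,303.
Year 7: DB = ⌊$128,303 × 125%/10⌋ = $16,037; SL = ⌊$115,503/4⌋ = $28,875 → take SL $28,875. Book value $99,428.

$99,428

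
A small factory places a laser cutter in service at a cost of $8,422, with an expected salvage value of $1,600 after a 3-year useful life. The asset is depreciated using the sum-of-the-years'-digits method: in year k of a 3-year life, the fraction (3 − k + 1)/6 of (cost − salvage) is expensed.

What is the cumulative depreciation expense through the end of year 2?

$5,685

Depreciable base = $8,422 − $1,600 = $6,822.
Sum of the years' digits = 3+2+1 = 6.
Year 1: $6,822 × 3/6 = $3,411. Book value $5,011.
Year 2: $6,822 × 2/6 = $2,274. Book value $2,737.
Accumulated through year 2 = $8,422 − $2,737 = $5,685.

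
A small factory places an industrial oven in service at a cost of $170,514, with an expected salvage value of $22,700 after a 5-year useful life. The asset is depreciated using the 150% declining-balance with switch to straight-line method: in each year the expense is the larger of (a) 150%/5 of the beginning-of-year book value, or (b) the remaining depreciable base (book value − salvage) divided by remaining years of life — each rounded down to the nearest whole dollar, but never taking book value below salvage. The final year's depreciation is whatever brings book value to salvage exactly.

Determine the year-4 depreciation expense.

$17,893

Depreciable base = $170,514 − $22,700 = $147,814.
Year 1: DB = ⌊$170,514 × 150%/5⌋ = $51,154; SL = ⌊$147,814/5⌋ = $29,562 → take DB $51,154. Book value $119,360.
Year 2: DB = ⌊$119,360 × 150%/5⌋ = $35,808; SL = ⌊$96,660/4⌋ = $24,165 → take DB $35,808. Book value $83,552.
Year 3: DB = ⌊$83,552 × 150%/5⌋ = $25,065; SL = ⌊$60,852/3⌋ = $20,284 → take DB $25,065. Book value $58,487.
Year 4: DB = ⌊$58,487 × 150%/5⌋ = $17,546; SL = ⌊$35,787/2⌋ = $17,893 → take SL $17,893. Book value $40,594.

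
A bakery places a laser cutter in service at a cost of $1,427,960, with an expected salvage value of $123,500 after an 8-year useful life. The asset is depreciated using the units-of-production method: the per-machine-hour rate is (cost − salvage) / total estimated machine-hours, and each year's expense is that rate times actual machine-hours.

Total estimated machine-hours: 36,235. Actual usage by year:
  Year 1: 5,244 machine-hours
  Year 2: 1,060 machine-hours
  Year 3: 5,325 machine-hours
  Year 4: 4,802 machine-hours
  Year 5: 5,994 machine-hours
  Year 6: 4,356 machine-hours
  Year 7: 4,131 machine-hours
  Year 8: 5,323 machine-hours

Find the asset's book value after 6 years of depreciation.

Depreciable base = $1,427,960 − $123,500 = $1,304,460.
Rate = $1,304,460 / 36,235 machine-hours = $36 per machine-hour.
Year 1: 5,244 × $36 = $188,784. Book value $1,239,176.
Year 2: 1,060 × $36 = $38,160. Book value $1,201,016.
Year 3: 5,325 × $36 = $191,700. Book value $1,009,316.
Year 4: 4,802 × $36 = $172,872. Book value $836,444.
Year 5: 5,994 × $36 = $215,784. Book value $620,660.
Year 6: 4,356 × $36 = $156,816. Book value $463,844.

$463,844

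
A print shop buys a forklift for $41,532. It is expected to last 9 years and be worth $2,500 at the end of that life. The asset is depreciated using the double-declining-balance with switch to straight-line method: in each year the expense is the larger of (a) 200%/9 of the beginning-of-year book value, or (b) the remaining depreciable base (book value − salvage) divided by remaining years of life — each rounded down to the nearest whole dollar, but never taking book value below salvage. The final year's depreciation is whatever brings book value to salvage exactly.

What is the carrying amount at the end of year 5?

$11,823

Depreciable base = $41,532 − $2,500 = $39,032.
Year 1: DB = ⌊$41,532 × 200%/9⌋ = $9,229; SL = ⌊$39,032/9⌋ = $4,336 → take DB $9,229. Book value $32,303.
Year 2: DB = ⌊$32,303 × 200%/9⌋ = $7,178; SL = ⌊$29,803/8⌋ = $3,725 → take DB $7,178. Book value $25,125.
Year 3: DB = ⌊$25,125 × 200%/9⌋ = $5,583; SL = ⌊$22,625/7⌋ = $3,232 → take DB $5,583. Book value $19,542.
Year 4: DB = ⌊$19,542 × 200%/9⌋ = $4,342; SL = ⌊$17,042/6⌋ = $2,840 → take DB $4,342. Book value $15,200.
Year 5: DB = ⌊$15,200 × 200%/9⌋ = $3,377; SL = ⌊$12,700/5⌋ = $2,540 → take DB $3,377. Book value $11,823.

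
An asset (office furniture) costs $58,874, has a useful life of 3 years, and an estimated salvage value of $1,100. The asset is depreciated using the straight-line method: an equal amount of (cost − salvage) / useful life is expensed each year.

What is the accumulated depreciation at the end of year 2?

Depreciable base = $58,874 − $1,100 = $57,774.
Annual expense = $57,774 / 3 = $19,258.
End of year 1: book value $39,616.
End of year 2: book value $20,358.
Accumulated through year 2 = $58,874 − $20,358 = $38,516.

$38,516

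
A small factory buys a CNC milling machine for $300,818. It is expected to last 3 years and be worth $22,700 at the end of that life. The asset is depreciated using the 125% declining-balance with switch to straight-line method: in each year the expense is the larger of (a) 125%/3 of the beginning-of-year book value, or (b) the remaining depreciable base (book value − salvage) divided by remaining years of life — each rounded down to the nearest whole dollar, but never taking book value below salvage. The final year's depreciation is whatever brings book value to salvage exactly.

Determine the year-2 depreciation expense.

Depreciable base = $300,818 − $22,700 = $278,118.
Year 1: DB = ⌊$300,818 × 125%/3⌋ = $125,340; SL = ⌊$278,118/3⌋ = $92,706 → take DB $125,340. Book value $175,478.
Year 2: DB = ⌊$175,478 × 125%/3⌋ = $73,115; SL = ⌊$152,778/2⌋ = $76,389 → take SL $76,389. Book value $99,089.

$76,389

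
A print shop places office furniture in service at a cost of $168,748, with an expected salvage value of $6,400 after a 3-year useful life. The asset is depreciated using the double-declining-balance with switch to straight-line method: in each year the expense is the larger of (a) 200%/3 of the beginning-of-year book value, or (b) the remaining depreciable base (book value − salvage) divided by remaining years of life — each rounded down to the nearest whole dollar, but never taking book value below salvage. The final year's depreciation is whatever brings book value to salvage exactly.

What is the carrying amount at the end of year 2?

Depreciable base = $168,748 − $6,400 = $162,348.
Year 1: DB = ⌊$168,748 × 200%/3⌋ = $112,498; SL = ⌊$162,348/3⌋ = $54,116 → take DB $112,498. Book value $56,250.
Year 2: DB = ⌊$56,250 × 200%/3⌋ = $37,500; SL = ⌊$49,850/2⌋ = $24,925 → take DB $37,500. Book value $18,750.

$18,750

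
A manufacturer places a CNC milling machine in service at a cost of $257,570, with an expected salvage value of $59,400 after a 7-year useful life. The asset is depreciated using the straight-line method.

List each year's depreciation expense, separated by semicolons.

$28,310; $28,310; $28,310; $28,310; $28,310; $28,310; $28,310

Depreciable base = $257,570 − $59,400 = $198,170.
Annual expense = $198,170 / 7 = $28,310.
End of year 1: book value $229,260.
End of year 2: book value $200,950.
End of year 3: book value $172,640.
End of year 4: book value $144,330.
End of year 5: book value $116,020.
End of year 6: book value $87,710.
End of year 7: book value $59,400.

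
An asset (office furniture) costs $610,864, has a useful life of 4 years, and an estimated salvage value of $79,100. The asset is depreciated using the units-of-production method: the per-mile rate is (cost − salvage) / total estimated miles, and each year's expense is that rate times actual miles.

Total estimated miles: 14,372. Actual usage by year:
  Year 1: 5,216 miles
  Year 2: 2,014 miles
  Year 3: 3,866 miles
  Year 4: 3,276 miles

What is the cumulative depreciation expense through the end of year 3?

$410,552

Depreciable base = $610,864 − $79,100 = $531,764.
Rate = $531,764 / 14,372 miles = $37 per mile.
Year 1: 5,216 × $37 = $192,992. Book value $417,872.
Year 2: 2,014 × $37 = $74,518. Book value $343,354.
Year 3: 3,866 × $37 = $143,042. Book value $200,312.
Accumulated through year 3 = $610,864 − $200,312 = $410,552.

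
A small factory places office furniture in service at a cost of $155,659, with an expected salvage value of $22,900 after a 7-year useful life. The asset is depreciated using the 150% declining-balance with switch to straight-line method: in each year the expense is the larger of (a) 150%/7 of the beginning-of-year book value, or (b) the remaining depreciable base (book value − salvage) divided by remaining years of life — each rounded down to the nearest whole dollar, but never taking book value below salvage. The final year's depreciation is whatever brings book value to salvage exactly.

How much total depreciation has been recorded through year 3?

$80,155

Depreciable base = $155,659 − $22,900 = $132,759.
Year 1: DB = ⌊$155,659 × 150%/7⌋ = $33,355; SL = ⌊$132,759/7⌋ = $18,965 → take DB $33,355. Book value $122,304.
Year 2: DB = ⌊$122,304 × 150%/7⌋ = $26,208; SL = ⌊$99,404/6⌋ = $16,567 → take DB $26,208. Book value $96,096.
Year 3: DB = ⌊$96,096 × 150%/7⌋ = $20,592; SL = ⌊$73,196/5⌋ = $14,639 → take DB $20,592. Book value $75,504.
Accumulated through year 3 = $155,659 − $75,504 = $80,155.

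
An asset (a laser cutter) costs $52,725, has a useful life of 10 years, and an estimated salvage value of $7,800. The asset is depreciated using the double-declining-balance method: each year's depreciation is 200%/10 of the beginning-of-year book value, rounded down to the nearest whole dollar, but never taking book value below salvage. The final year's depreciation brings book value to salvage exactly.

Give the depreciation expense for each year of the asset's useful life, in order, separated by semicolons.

$10,545; $8,436; $6,748; $5,399; $4,319; $3,455; $2,764; $2,211; $1,048; $0

Depreciable base = $52,725 − $7,800 = $44,925.
Year 1: ⌊$52,725 × 200%/10⌋ = $10,545. Book value $42,180.
Year 2: ⌊$42,180 × 200%/10⌋ = $8,436. Book value $33,744.
Year 3: ⌊$33,744 × 200%/10⌋ = $6,748. Book value $26,996.
Year 4: ⌊$26,996 × 200%/10⌋ = $5,399. Book value $21,597.
Year 5: ⌊$21,597 × 200%/10⌋ = $4,319. Book value $17,278.
Year 6: ⌊$17,278 × 200%/10⌋ = $3,455. Book value $13,823.
Year 7: ⌊$13,823 × 200%/10⌋ = $2,764. Book value $11,059.
Year 8: ⌊$11,059 × 200%/10⌋ = $2,211. Book value $8,848.
Year 9: ⌊$8,848 × 200%/10⌋ = $1,769, capped at $1,048. Book value $7,800.
Year 10 (final): $7,800 − $7,800 = $0. Book value $7,800.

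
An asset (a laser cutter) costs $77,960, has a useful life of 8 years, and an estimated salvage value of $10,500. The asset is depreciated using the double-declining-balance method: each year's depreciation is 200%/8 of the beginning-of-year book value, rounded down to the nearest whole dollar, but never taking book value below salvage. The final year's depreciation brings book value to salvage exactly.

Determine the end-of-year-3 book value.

Depreciable base = $77,960 − $10,500 = $67,460.
Year 1: ⌊$77,960 × 200%/8⌋ = $19,490. Book value $58,470.
Year 2: ⌊$58,470 × 200%/8⌋ = $14,617. Book value $43,853.
Year 3: ⌊$43,853 × 200%/8⌋ = $10,963. Book value $32,890.

$32,890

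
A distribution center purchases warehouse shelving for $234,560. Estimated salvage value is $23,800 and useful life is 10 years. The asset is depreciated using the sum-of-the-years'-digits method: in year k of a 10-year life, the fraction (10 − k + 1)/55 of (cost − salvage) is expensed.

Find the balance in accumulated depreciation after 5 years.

$153,280

Depreciable base = $234,560 − $23,800 = $210,760.
Sum of the years' digits = 10+9+8+7+6+5+4+3+2+1 = 55.
Year 1: $210,760 × 10/55 = $38,320. Book value $196,240.
Year 2: $210,760 × 9/55 = $34,488. Book value $161,752.
Year 3: $210,760 × 8/55 = $30,656. Book value $131,096.
Year 4: $210,760 × 7/55 = $26,824. Book value $104,272.
Year 5: $210,760 × 6/55 = $22,992. Book value $81,280.
Accumulated through year 5 = $234,560 − $81,280 = $153,280.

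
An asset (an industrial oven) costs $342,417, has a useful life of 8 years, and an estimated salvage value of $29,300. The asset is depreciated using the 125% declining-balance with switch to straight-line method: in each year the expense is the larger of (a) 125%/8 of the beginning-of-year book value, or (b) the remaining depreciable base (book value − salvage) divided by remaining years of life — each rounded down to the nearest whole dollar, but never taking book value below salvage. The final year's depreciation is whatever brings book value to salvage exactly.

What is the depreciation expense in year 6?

Depreciable base = $342,417 − $29,300 = $313,117.
Year 1: DB = ⌊$342,417 × 125%/8⌋ = $53,502; SL = ⌊$313,117/8⌋ = $39,139 → take DB $53,502. Book value $288,915.
Year 2: DB = ⌊$288,915 × 125%/8⌋ = $45,142; SL = ⌊$259,615/7⌋ = $37,087 → take DB $45,142. Book value $243,773.
Year 3: DB = ⌊$243,773 × 125%/8⌋ = $38,089; SL = ⌊$214,473/6⌋ = $35,745 → take DB $38,089. Book value $205,684.
Year 4: DB = ⌊$205,684 × 125%/8⌋ = $32,138; SL = ⌊$176,384/5⌋ = $35,276 → take SL $35,276. Book value $170,408.
Year 5: DB = ⌊$170,408 × 125%/8⌋ = $26,626; SL = ⌊$141,108/4⌋ = $35,277 → take SL $35,277. Book value $135,131.
Year 6: DB = ⌊$135,131 × 125%/8⌋ = $21,114; SL = ⌊$105,831/3⌋ = $35,277 → take SL $35,277. Book value $99,854.

$35,277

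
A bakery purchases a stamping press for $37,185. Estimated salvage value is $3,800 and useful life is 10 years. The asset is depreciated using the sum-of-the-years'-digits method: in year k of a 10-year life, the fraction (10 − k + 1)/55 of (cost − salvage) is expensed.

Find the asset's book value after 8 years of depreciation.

Depreciable base = $37,185 − $3,800 = $33,385.
Sum of the years' digits = 10+9+8+7+6+5+4+3+2+1 = 55.
Year 1: $33,385 × 10/55 = $6,070. Book value $31,115.
Year 2: $33,385 × 9/55 = $5,463. Book value $25,652.
Year 3: $33,385 × 8/55 = $4,856. Book value $20,796.
Year 4: $33,385 × 7/55 = $4,249. Book value $16,547.
Year 5: $33,385 × 6/55 = $3,642. Book value $12,905.
Year 6: $33,385 × 5/55 = $3,035. Book value $9,870.
Year 7: $33,385 × 4/55 = $2,428. Book value $7,442.
Year 8: $33,385 × 3/55 = $1,821. Book value $5,621.

$5,621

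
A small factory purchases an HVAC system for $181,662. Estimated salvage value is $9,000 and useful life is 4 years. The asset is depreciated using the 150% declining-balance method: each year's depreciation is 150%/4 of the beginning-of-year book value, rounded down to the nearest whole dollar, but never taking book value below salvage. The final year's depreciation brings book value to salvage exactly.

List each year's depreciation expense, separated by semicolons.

$68,123; $42,577; $26,610; $35,352

Depreciable base = $181,662 − $9,000 = $172,662.
Year 1: ⌊$181,662 × 150%/4⌋ = $68,123. Book value $113,539.
Year 2: ⌊$113,539 × 150%/4⌋ = $42,577. Book value $70,962.
Year 3: ⌊$70,962 × 150%/4⌋ = $26,610. Book value $44,352.
Year 4 (final): $44,352 − $9,000 = $35,352. Book value $9,000.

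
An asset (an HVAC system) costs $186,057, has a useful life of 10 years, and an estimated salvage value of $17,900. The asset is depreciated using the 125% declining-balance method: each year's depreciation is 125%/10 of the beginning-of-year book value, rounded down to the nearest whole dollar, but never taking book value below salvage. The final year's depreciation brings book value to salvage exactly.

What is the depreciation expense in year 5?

$13,633

Depreciable base = $186,057 − $17,900 = $168,157.
Year 1: ⌊$186,057 × 125%/10⌋ = $23,257. Book value $162,800.
Year 2: ⌊$162,800 × 125%/10⌋ = $20,350. Book value $142,450.
Year 3: ⌊$142,450 × 125%/10⌋ = $17,806. Book value $124,644.
Year 4: ⌊$124,644 × 125%/10⌋ = $15,580. Book value $109,064.
Year 5: ⌊$109,064 × 125%/10⌋ = $13,633. Book value $95,431.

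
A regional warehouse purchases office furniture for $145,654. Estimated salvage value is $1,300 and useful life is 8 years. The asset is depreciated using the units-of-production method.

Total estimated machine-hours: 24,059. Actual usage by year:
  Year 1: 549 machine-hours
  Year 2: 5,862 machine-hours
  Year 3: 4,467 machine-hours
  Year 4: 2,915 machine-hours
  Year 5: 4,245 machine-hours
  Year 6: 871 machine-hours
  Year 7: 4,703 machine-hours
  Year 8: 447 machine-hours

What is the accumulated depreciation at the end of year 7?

$141,672

Depreciable base = $145,654 − $1,300 = $144,354.
Rate = $144,354 / 24,059 machine-hours = $6 per machine-hour.
Year 1: 549 × $6 = $3,294. Book value $142,360.
Year 2: 5,862 × $6 = $35,172. Book value $107,188.
Year 3: 4,467 × $6 = $26,802. Book value $80,386.
Year 4: 2,915 × $6 = $17,490. Book value $62,896.
Year 5: 4,245 × $6 = $25,470. Book value $37,426.
Year 6: 871 × $6 = $5,226. Book value $32,200.
Year 7: 4,703 × $6 = $28,218. Book value $3,982.
Accumulated through year 7 = $145,654 − $3,982 = $141,672.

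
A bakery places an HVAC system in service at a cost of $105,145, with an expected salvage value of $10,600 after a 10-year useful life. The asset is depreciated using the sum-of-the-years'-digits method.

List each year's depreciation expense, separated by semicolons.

$17,190; $15,471; $13,752; $12,033; $10,314; $8,595; $6,876; $5,157; $3,438; $1,719

Depreciable base = $105,145 − $10,600 = $94,545.
Sum of the years' digits = 10+9+8+7+6+5+4+3+2+1 = 55.
Year 1: $94,545 × 10/55 = $17,190. Book value $87,955.
Year 2: $94,545 × 9/55 = $15,471. Book value $72,484.
Year 3: $94,545 × 8/55 = $13,752. Book value $58,732.
Year 4: $94,545 × 7/55 = $12,033. Book value $46,699.
Year 5: $94,545 × 6/55 = $10,314. Book value $36,385.
Year 6: $94,545 × 5/55 = $8,595. Book value $27,790.
Year 7: $94,545 × 4/55 = $6,876. Book value $20,914.
Year 8: $94,545 × 3/55 = $5,157. Book value $15,757.
Year 9: $94,545 × 2/55 = $3,438. Book value $12,319.
Year 10: $94,545 × 1/55 = $1,719. Book value $10,600.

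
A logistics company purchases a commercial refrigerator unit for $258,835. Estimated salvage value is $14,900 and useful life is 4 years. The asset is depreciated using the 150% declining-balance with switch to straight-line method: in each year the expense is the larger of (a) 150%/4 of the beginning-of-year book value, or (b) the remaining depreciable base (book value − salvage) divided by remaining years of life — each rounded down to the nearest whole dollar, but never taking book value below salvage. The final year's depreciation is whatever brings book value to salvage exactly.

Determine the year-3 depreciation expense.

$43,104

Depreciable base = $258,835 − $14,900 = $243,935.
Year 1: DB = ⌊$258,835 × 150%/4⌋ = $97,063; SL = ⌊$243,935/4⌋ = $60,983 → take DB $97,063. Book value $161,772.
Year 2: DB = ⌊$161,772 × 150%/4⌋ = $60,664; SL = ⌊$146,872/3⌋ = $48,957 → take DB $60,664. Book value $101,108.
Year 3: DB = ⌊$101,108 × 150%/4⌋ = $37,915; SL = ⌊$86,208/2⌋ = $43,104 → take SL $43,104. Book value $58,004.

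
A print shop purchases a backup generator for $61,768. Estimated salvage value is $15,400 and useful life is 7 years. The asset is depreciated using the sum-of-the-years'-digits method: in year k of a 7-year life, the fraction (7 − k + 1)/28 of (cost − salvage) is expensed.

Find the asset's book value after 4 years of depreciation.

Depreciable base = $61,768 − $15,400 = $46,368.
Sum of the years' digits = 7+6+5+4+3+2+1 = 28.
Year 1: $46,368 × 7/28 = $11,592. Book value $50,176.
Year 2: $46,368 × 6/28 = $9,936. Book value $40,240.
Year 3: $46,368 × 5/28 = $8,280. Book value $31,960.
Year 4: $46,368 × 4/28 = $6,624. Book value $25,336.

$25,336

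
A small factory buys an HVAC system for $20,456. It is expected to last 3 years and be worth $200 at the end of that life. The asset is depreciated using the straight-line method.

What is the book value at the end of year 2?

$6,952

Depreciable base = $20,456 − $200 = $20,256.
Annual expense = $20,256 / 3 = $6,752.
End of year 1: book value $13,704.
End of year 2: book value $6,952.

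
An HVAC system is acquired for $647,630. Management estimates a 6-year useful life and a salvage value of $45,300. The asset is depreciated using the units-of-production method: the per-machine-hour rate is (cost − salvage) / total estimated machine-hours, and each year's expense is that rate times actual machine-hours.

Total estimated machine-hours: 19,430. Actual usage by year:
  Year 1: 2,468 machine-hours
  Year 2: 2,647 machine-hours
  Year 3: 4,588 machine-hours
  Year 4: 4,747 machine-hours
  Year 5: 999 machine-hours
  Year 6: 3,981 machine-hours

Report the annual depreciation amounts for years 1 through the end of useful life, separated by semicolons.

Depreciable base = $647,630 − $45,300 = $602,330.
Rate = $602,330 / 19,430 machine-hours = $31 per machine-hour.
Year 1: 2,468 × $31 = $76,508. Book value $571,122.
Year 2: 2,647 × $31 = $82,057. Book value $489,065.
Year 3: 4,588 × $31 = $142,228. Book value $346,837.
Year 4: 4,747 × $31 = $147,157. Book value $199,680.
Year 5: 999 × $31 = $30,969. Book value $168,711.
Year 6: 3,981 × $31 = $123,411. Book value $45,300.

$76,508; $82,057; $142,228; $147,157; $30,969; $123,411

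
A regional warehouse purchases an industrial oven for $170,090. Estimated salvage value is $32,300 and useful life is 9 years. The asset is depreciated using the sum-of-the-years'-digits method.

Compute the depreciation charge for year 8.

Depreciable base = $170,090 − $32,300 = $137,790.
Sum of the years' digits = 9+8+7+6+5+4+3+2+1 = 45.
Year 1: $137,790 × 9/45 = $27,558. Book value $142,532.
Year 2: $137,790 × 8/45 = $24,496. Book value $118,036.
Year 3: $137,790 × 7/45 = $21,434. Book value $96,602.
Year 4: $137,790 × 6/45 = $18,372. Book value $78,230.
Year 5: $137,790 × 5/45 = $15,310. Book value $62,920.
Year 6: $137,790 × 4/45 = $12,248. Book value $50,672.
Year 7: $137,790 × 3/45 = $9,186. Book value $41,486.
Year 8: $137,790 × 2/45 = $6,124. Book value $35,362.

$6,124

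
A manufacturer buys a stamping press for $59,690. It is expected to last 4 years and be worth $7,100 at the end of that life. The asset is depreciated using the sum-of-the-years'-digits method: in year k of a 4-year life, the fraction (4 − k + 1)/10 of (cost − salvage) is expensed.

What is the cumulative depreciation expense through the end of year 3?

Depreciable base = $59,690 − $7,100 = $52,590.
Sum of the years' digits = 4+3+2+1 = 10.
Year 1: $52,590 × 4/10 = $21,036. Book value $38,654.
Year 2: $52,590 × 3/10 = $15,777. Book value $22,877.
Year 3: $52,590 × 2/10 = $10,518. Book value $12,359.
Accumulated through year 3 = $59,690 − $12,359 = $47,331.

$47,331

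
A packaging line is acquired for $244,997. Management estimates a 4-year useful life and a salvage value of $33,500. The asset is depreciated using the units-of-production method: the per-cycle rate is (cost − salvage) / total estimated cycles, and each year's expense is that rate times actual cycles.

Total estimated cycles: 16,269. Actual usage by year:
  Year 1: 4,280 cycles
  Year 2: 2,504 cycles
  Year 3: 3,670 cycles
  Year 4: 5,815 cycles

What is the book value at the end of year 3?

$109,095

Depreciable base = $244,997 − $33,500 = $211,497.
Rate = $211,497 / 16,269 cycles = $13 per cycle.
Year 1: 4,280 × $13 = $55,640. Book value $189,357.
Year 2: 2,504 × $13 = $32,552. Book value $156,805.
Year 3: 3,670 × $13 = $47,710. Book value $109,095.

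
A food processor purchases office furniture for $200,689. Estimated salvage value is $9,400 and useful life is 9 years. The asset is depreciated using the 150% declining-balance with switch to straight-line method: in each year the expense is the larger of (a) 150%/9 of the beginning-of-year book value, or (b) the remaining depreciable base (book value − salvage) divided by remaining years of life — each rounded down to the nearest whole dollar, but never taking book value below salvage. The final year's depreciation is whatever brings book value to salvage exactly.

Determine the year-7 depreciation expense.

$17,477

Depreciable base = $200,689 − $9,400 = $191,289.
Year 1: DB = ⌊$200,689 × 150%/9⌋ = $33,448; SL = ⌊$191,289/9⌋ = $21,254 → take DB $33,448. Book value $167,241.
Year 2: DB = ⌊$167,241 × 150%/9⌋ = $27,873; SL = ⌊$157,841/8⌋ = $19,730 → take DB $27,873. Book value $139,368.
Year 3: DB = ⌊$139,368 × 150%/9⌋ = $23,228; SL = ⌊$129,968/7⌋ = $18,566 → take DB $23,228. Book value $116,140.
Year 4: DB = ⌊$116,140 × 150%/9⌋ = $19,356; SL = ⌊$106,740/6⌋ = $17,790 → take DB $19,356. Book value $96,784.
Year 5: DB = ⌊$96,784 × 150%/9⌋ = $16,130; SL = ⌊$87,384/5⌋ = $17,476 → take SL $17,476. Book value $79,308.
Year 6: DB = ⌊$79,308 × 150%/9⌋ = $13,218; SL = ⌊$69,908/4⌋ = $17,477 → take SL $17,477. Book value $61,831.
Year 7: DB = ⌊$61,831 × 150%/9⌋ = $10,305; SL = ⌊$52,431/3⌋ = $17,477 → take SL $17,477. Book value $44,354.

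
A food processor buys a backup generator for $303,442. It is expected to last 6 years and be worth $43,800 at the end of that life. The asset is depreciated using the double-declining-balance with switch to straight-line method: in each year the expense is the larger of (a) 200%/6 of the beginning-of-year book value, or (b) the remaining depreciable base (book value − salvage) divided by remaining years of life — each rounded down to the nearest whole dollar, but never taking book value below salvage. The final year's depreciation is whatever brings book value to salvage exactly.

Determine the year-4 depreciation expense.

Depreciable base = $303,442 − $43,800 = $259,642.
Year 1: DB = ⌊$303,442 × 200%/6⌋ = $101,147; SL = ⌊$259,642/6⌋ = $43,273 → take DB $101,147. Book value $202,295.
Year 2: DB = ⌊$202,295 × 200%/6⌋ = $67,431; SL = ⌊$158,495/5⌋ = $31,699 → take DB $67,431. Book value $134,864.
Year 3: DB = ⌊$134,864 × 200%/6⌋ = $44,954; SL = ⌊$91,064/4⌋ = $22,766 → take DB $44,954. Book value $89,910.
Year 4: DB = ⌊$89,910 × 200%/6⌋ = $29,970; SL = ⌊$46,110/3⌋ = $15,370 → take DB $29,970. Book value $59,940.

$29,970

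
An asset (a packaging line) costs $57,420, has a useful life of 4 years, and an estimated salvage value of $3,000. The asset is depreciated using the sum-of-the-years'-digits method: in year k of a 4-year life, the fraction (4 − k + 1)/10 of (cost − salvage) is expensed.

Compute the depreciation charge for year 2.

$16,326

Depreciable base = $57,420 − $3,000 = $54,420.
Sum of the years' digits = 4+3+2+1 = 10.
Year 1: $54,420 × 4/10 = $21,768. Book value $35,652.
Year 2: $54,420 × 3/10 = $16,326. Book value $19,326.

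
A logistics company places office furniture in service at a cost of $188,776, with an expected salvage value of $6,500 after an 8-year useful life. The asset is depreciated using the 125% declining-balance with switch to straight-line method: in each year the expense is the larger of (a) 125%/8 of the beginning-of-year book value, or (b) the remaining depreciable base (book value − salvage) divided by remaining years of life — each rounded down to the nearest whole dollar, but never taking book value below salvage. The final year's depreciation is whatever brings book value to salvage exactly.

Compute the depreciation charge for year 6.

Depreciable base = $188,776 − $6,500 = $182,276.
Year 1: DB = ⌊$188,776 × 125%/8⌋ = $29,496; SL = ⌊$182,276/8⌋ = $22,784 → take DB $29,496. Book value $159,280.
Year 2: DB = ⌊$159,280 × 125%/8⌋ = $24,887; SL = ⌊$152,780/7⌋ = $21,825 → take DB $24,887. Book value $134,393.
Year 3: DB = ⌊$134,393 × 125%/8⌋ = $20,998; SL = ⌊$127,893/6⌋ = $21,315 → take SL $21,315. Book value $113,078.
Year 4: DB = ⌊$113,078 × 125%/8⌋ = $17,668; SL = ⌊$106,578/5⌋ = $21,315 → take SL $21,315. Book value $91,763.
Year 5: DB = ⌊$91,763 × 125%/8⌋ = $14,337; SL = ⌊$85,263/4⌋ = $21,315 → take SL $21,315. Book value $70,448.
Year 6: DB = ⌊$70,448 × 125%/8⌋ = $11,007; SL = ⌊$63,948/3⌋ = $21,316 → take SL $21,316. Book value $49,132.

$21,316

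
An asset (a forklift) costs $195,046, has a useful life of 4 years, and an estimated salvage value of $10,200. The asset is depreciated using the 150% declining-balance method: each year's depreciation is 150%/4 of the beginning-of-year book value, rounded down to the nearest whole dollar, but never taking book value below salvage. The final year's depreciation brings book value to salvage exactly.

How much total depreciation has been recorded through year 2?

$118,856

Depreciable base = $195,046 − $10,200 = $184,846.
Year 1: ⌊$195,046 × 150%/4⌋ = $73,142. Book value $121,904.
Year 2: ⌊$121,904 × 150%/4⌋ = $45,714. Book value $76,190.
Accumulated through year 2 = $195,046 − $76,190 = $118,856.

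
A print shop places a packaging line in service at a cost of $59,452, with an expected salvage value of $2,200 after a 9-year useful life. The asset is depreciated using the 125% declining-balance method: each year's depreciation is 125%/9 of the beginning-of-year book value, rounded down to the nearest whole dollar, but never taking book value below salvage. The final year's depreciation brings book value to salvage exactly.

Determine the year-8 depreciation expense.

$2,899

Depreciable base = $59,452 − $2,200 = $57,252.
Year 1: ⌊$59,452 × 125%/9⌋ = $8,257. Book value $51,195.
Year 2: ⌊$51,195 × 125%/9⌋ = $7,110. Book value $44,085.
Year 3: ⌊$44,085 × 125%/9⌋ = $6,122. Book value $37,963.
Year 4: ⌊$37,963 × 125%/9⌋ = $5,272. Book value $32,691.
Year 5: ⌊$32,691 × 125%/9⌋ = $4,540. Book value $28,151.
Year 6: ⌊$28,151 × 125%/9⌋ = $3,909. Book value $24,242.
Year 7: ⌊$24,242 × 125%/9⌋ = $3,366. Book value $20,876.
Year 8: ⌊$20,876 × 125%/9⌋ = $2,899. Book value $17,977.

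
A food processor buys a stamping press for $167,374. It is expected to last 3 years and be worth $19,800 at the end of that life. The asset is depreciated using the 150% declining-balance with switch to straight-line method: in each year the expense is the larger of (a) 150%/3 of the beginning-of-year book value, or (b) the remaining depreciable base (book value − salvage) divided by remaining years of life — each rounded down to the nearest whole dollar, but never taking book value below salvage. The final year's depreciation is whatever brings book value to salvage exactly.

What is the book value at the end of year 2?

$41,844

Depreciable base = $167,374 − $19,800 = $147,574.
Year 1: DB = ⌊$167,374 × 150%/3⌋ = $83,687; SL = ⌊$147,574/3⌋ = $49,191 → take DB $83,687. Book value $83,687.
Year 2: DB = ⌊$83,687 × 150%/3⌋ = $41,843; SL = ⌊$63,887/2⌋ = $31,943 → take DB $41,843. Book value $41,844.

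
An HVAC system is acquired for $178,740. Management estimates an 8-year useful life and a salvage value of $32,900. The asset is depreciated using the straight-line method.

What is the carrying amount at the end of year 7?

Depreciable base = $178,740 − $32,900 = $145,840.
Annual expense = $145,840 / 8 = $18,230.
End of year 1: book value $160,510.
End of year 2: book value $142,280.
End of year 3: book value $124,050.
End of year 4: book value $105,820.
End of year 5: book value $87,590.
End of year 6: book value $69,360.
End of year 7: book value $51,130.

$51,130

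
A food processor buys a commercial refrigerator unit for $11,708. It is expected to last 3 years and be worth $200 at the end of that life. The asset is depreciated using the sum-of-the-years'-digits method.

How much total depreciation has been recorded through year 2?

Depreciable base = $11,708 − $200 = $11,508.
Sum of the years' digits = 3+2+1 = 6.
Year 1: $11,508 × 3/6 = $5,754. Book value $5,954.
Year 2: $11,508 × 2/6 = $3,836. Book value $2,118.
Accumulated through year 2 = $11,708 − $2,118 = $9,590.

$9,590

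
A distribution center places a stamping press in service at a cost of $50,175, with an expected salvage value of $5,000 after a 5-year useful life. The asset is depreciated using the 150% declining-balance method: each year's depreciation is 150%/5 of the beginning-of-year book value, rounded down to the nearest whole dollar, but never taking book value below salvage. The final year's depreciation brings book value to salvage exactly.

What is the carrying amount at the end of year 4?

Depreciable base = $50,175 − $5,000 = $45,175.
Year 1: ⌊$50,175 × 150%/5⌋ = $15,052. Book value $35,123.
Year 2: ⌊$35,123 × 150%/5⌋ = $10,536. Book value $24,587.
Year 3: ⌊$24,587 × 150%/5⌋ = $7,376. Book value $17,211.
Year 4: ⌊$17,211 × 150%/5⌋ = $5,163. Book value $12,048.

$12,048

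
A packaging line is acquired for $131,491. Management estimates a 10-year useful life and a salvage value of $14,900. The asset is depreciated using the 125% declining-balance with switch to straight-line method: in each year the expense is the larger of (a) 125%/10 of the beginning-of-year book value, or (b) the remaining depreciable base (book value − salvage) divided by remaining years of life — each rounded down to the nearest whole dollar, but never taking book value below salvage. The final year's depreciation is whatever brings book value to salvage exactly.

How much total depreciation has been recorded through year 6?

Depreciable base = $131,491 − $14,900 = $116,591.
Year 1: DB = ⌊$131,491 × 125%/10⌋ = $16,436; SL = ⌊$116,591/10⌋ = $11,659 → take DB $16,436. Book value $115,055.
Year 2: DB = ⌊$115,055 × 125%/10⌋ = $14,381; SL = ⌊$100,155/9⌋ = $11,128 → take DB $14,381. Book value $100,674.
Year 3: DB = ⌊$100,674 × 125%/10⌋ = $12,584; SL = ⌊$85,774/8⌋ = $10,721 → take DB $12,584. Book value $88,090.
Year 4: DB = ⌊$88,090 × 125%/10⌋ = $11,011; SL = ⌊$73,190/7⌋ = $10,455 → take DB $11,011. Book value $77,079.
Year 5: DB = ⌊$77,079 × 125%/10⌋ = $9,634; SL = ⌊$62,179/6⌋ = $10,363 → take SL $10,363. Book value $66,716.
Year 6: DB = ⌊$66,716 × 125%/10⌋ = $8,339; SL = ⌊$51,816/5⌋ = $10,363 → take SL $10,363. Book value $56,353.
Accumulated through year 6 = $131,491 − $56,353 = $75,138.

$75,138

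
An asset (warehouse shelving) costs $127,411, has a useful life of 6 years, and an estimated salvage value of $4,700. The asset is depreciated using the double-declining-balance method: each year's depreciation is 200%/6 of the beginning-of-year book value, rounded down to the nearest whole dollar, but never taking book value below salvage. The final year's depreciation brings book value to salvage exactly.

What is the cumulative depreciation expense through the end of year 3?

Depreciable base = $127,411 − $4,700 = $122,711.
Year 1: ⌊$127,411 × 200%/6⌋ = $42,470. Book value $84,941.
Year 2: ⌊$84,941 × 200%/6⌋ = $28,313. Book value $56,628.
Year 3: ⌊$56,628 × 200%/6⌋ = $18,876. Book value $37,752.
Accumulated through year 3 = $127,411 − $37,752 = $89,659.

$89,659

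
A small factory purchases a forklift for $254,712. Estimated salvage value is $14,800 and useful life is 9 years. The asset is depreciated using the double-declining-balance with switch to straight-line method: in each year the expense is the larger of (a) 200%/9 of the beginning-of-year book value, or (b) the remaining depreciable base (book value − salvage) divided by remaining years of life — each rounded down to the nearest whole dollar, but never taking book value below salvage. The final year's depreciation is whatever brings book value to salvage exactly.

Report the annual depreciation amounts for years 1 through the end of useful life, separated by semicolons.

Depreciable base = $254,712 − $14,800 = $239,912.
Year 1: DB = ⌊$254,712 × 200%/9⌋ = $56,602; SL = ⌊$239,912/9⌋ = $26,656 → take DB $56,602. Book value $198,110.
Year 2: DB = ⌊$198,110 × 200%/9⌋ = $44,024; SL = ⌊$183,310/8⌋ = $22,913 → take DB $44,024. Book value $154,086.
Year 3: DB = ⌊$154,086 × 200%/9⌋ = $34,241; SL = ⌊$139,286/7⌋ = $19,898 → take DB $34,241. Book value $119,845.
Year 4: DB = ⌊$119,845 × 200%/9⌋ = $26,632; SL = ⌊$105,045/6⌋ = $17,507 → take DB $26,632. Book value $93,213.
Year 5: DB = ⌊$93,213 × 200%/9⌋ = $20,714; SL = ⌊$78,413/5⌋ = $15,682 → take DB $20,714. Book value $72,499.
Year 6: DB = ⌊$72,499 × 200%/9⌋ = $16,110; SL = ⌊$57,699/4⌋ = $14,424 → take DB $16,110. Book value $56,389.
Year 7: DB = ⌊$56,389 × 200%/9⌋ = $12,530; SL = ⌊$41,589/3⌋ = $13,863 → take SL $13,863. Book value $42,526.
Year 8: DB = ⌊$42,526 × 200%/9⌋ = $9,450; SL = ⌊$27,726/2⌋ = $13,863 → take SL $13,863. Book value $28,663.
Year 9 (final): $28,663 − $14,800 = $13,863. Book value $14,800.

$56,602; $44,024; $34,241; $26,632; $20,714; $16,110; $13,863; $13,863; $13,863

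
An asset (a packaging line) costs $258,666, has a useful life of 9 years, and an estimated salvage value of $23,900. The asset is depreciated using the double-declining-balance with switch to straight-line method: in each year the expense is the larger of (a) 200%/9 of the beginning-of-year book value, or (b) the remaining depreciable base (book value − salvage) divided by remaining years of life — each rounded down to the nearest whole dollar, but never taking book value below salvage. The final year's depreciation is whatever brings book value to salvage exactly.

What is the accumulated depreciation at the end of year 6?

Depreciable base = $258,666 − $23,900 = $234,766.
Year 1: DB = ⌊$258,666 × 200%/9⌋ = $57,481; SL = ⌊$234,766/9⌋ = $26,085 → take DB $57,481. Book value $201,185.
Year 2: DB = ⌊$201,185 × 200%/9⌋ = $44,707; SL = ⌊$177,285/8⌋ = $22,160 → take DB $44,707. Book value $156,478.
Year 3: DB = ⌊$156,478 × 200%/9⌋ = $34,772; SL = ⌊$132,578/7⌋ = $18,939 → take DB $34,772. Book value $121,706.
Year 4: DB = ⌊$121,706 × 200%/9⌋ = $27,045; SL = ⌊$97,806/6⌋ = $16,301 → take DB $27,045. Book value $94,661.
Year 5: DB = ⌊$94,661 × 200%/9⌋ = $21,035; SL = ⌊$70,761/5⌋ = $14,152 → take DB $21,035. Book value $73,626.
Year 6: DB = ⌊$73,626 × 200%/9⌋ = $16,361; SL = ⌊$49,726/4⌋ = $12,431 → take DB $16,361. Book value $57,265.
Accumulated through year 6 = $258,666 − $57,265 = $201,401.

$201,401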